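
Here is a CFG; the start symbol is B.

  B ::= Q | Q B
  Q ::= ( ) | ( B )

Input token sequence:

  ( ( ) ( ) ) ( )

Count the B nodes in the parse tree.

[B [Q ( [B [Q ( )] [B [Q ( )]]] )] [B [Q ( )]]]

4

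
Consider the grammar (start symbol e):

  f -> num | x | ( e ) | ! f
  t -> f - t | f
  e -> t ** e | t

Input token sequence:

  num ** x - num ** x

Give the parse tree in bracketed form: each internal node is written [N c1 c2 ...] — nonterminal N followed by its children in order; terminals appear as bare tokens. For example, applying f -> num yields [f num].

e
t ** e
f ** e
num ** e
num ** t ** e
num ** f - t ** e
num ** x - t ** e
num ** x - f ** e
num ** x - num ** e
num ** x - num ** t
num ** x - num ** f
num ** x - num ** x

[e [t [f num]] ** [e [t [f x] - [t [f num]]] ** [e [t [f x]]]]]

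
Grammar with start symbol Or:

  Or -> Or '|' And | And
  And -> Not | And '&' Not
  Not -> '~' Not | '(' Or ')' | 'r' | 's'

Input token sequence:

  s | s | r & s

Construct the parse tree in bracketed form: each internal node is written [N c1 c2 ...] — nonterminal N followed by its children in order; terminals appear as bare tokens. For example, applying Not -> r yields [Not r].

Or
Or | And
Or | And | And
And | And | And
Not | And | And
s | And | And
s | Not | And
s | s | And
s | s | And & Not
s | s | Not & Not
s | s | r & Not
s | s | r & s

[Or [Or [Or [And [Not s]]] | [And [Not s]]] | [And [And [Not r]] & [Not s]]]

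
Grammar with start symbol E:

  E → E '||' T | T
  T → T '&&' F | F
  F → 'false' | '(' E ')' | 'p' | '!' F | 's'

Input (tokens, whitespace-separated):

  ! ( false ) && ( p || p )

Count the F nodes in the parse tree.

6

[E [T [T [F ! [F ( [E [T [F false]]] )]]] && [F ( [E [E [T [F p]]] || [T [F p]]] )]]]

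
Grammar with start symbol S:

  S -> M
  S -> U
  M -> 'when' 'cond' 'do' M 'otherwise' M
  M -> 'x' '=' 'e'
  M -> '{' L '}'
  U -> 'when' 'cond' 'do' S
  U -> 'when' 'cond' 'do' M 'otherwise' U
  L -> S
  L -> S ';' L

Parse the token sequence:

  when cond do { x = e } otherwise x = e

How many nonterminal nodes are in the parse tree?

[S [M when cond do [M { [L [S [M x = e]]] }] otherwise [M x = e]]]

7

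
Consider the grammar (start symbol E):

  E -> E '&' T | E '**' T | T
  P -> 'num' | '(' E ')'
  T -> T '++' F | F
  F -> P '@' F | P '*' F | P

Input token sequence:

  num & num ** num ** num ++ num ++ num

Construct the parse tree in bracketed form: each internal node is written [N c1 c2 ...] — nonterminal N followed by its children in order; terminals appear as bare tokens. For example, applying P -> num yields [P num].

E
E ** T
E ** T ** T
E & T ** T ** T
T & T ** T ** T
F & T ** T ** T
P & T ** T ** T
num & T ** T ** T
num & F ** T ** T
num & P ** T ** T
num & num ** T ** T
num & num ** F ** T
num & num ** P ** T
num & num ** num ** T
num & num ** num ** T ++ F
num & num ** num ** T ++ F ++ F
num & num ** num ** F ++ F ++ F
num & num ** num ** P ++ F ++ F
num & num ** num ** num ++ F ++ F
num & num ** num ** num ++ P ++ F
num & num ** num ** num ++ num ++ F
num & num ** num ** num ++ num ++ P
num & num ** num ** num ++ num ++ num

[E [E [E [E [T [F [P num]]]] & [T [F [P num]]]] ** [T [F [P num]]]] ** [T [T [T [F [P num]]] ++ [F [P num]]] ++ [F [P num]]]]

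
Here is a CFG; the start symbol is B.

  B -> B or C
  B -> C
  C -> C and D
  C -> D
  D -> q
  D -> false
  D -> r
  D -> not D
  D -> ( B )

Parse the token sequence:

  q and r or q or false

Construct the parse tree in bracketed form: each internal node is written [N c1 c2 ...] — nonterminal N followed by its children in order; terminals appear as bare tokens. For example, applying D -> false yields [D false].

[B [B [B [C [C [D q]] and [D r]]] or [C [D q]]] or [C [D false]]]

B
B or C
B or C or C
C or C or C
C and D or C or C
D and D or C or C
q and D or C or C
q and r or C or C
q and r or D or C
q and r or q or C
q and r or q or D
q and r or q or false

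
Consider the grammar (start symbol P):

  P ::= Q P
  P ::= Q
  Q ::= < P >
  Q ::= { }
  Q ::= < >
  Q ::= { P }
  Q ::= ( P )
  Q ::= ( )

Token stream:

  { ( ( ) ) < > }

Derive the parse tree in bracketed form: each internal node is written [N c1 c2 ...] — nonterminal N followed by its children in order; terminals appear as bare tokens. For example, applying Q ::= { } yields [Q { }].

[P [Q { [P [Q ( [P [Q ( )]] )] [P [Q < >]]] }]]

P
Q
{ P }
{ Q P }
{ ( P ) P }
{ ( Q ) P }
{ ( ( ) ) P }
{ ( ( ) ) Q }
{ ( ( ) ) < > }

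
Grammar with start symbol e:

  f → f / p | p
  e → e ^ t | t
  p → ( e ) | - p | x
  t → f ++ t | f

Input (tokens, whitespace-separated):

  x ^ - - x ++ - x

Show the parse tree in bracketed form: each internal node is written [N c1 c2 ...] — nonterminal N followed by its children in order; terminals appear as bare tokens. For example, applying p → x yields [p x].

[e [e [t [f [p x]]]] ^ [t [f [p - [p - [p x]]]] ++ [t [f [p - [p x]]]]]]

e
e ^ t
t ^ t
f ^ t
p ^ t
x ^ t
x ^ f ++ t
x ^ p ++ t
x ^ - p ++ t
x ^ - - p ++ t
x ^ - - x ++ t
x ^ - - x ++ f
x ^ - - x ++ p
x ^ - - x ++ - p
x ^ - - x ++ - x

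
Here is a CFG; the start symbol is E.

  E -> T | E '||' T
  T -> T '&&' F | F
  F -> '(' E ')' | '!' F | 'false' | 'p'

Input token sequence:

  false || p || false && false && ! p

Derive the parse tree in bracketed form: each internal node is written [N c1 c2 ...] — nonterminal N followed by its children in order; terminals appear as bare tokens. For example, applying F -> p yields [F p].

E
E || T
E || T || T
T || T || T
F || T || T
false || T || T
false || F || T
false || p || T
false || p || T && F
false || p || T && F && F
false || p || F && F && F
false || p || false && F && F
false || p || false && false && F
false || p || false && false && ! F
false || p || false && false && ! p

[E [E [E [T [F false]]] || [T [F p]]] || [T [T [T [F false]] && [F false]] && [F ! [F p]]]]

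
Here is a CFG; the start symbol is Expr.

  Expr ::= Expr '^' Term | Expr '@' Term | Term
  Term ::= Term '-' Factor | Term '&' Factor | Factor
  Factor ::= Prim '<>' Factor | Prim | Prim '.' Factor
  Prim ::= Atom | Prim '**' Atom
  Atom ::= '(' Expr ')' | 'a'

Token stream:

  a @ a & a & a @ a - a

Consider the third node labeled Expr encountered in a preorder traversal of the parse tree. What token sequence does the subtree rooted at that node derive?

a

[Expr [Expr [Expr [Term [Factor [Prim [Atom a]]]]] @ [Term [Term [Term [Factor [Prim [Atom a]]]] & [Factor [Prim [Atom a]]]] & [Factor [Prim [Atom a]]]]] @ [Term [Term [Factor [Prim [Atom a]]]] - [Factor [Prim [Atom a]]]]]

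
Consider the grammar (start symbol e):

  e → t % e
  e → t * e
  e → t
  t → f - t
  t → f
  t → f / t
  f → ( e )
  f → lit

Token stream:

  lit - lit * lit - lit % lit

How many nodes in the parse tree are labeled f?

5

[e [t [f lit] - [t [f lit]]] * [e [t [f lit] - [t [f lit]]] % [e [t [f lit]]]]]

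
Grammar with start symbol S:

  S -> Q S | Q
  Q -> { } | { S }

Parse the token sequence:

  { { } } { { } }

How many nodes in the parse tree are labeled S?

[S [Q { [S [Q { }]] }] [S [Q { [S [Q { }]] }]]]

4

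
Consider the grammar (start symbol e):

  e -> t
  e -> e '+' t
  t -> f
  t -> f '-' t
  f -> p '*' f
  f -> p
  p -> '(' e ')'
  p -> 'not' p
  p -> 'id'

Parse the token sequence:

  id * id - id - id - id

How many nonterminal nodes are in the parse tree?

15

[e [t [f [p id] * [f [p id]]] - [t [f [p id]] - [t [f [p id]] - [t [f [p id]]]]]]]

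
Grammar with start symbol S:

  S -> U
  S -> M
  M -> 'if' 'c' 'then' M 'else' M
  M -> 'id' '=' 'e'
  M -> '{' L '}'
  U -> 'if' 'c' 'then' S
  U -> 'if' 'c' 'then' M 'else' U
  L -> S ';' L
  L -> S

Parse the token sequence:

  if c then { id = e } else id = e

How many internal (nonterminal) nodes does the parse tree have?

[S [M if c then [M { [L [S [M id = e]]] }] else [M id = e]]]

7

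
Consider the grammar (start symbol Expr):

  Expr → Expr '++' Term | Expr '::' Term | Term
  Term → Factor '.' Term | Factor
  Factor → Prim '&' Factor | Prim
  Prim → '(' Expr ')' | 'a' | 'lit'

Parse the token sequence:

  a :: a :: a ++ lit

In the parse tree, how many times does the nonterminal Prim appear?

4

[Expr [Expr [Expr [Expr [Term [Factor [Prim a]]]] :: [Term [Factor [Prim a]]]] :: [Term [Factor [Prim a]]]] ++ [Term [Factor [Prim lit]]]]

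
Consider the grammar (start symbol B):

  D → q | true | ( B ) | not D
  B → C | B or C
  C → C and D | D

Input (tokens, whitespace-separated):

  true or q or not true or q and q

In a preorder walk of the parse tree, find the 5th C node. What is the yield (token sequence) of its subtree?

q

[B [B [B [B [C [D true]]] or [C [D q]]] or [C [D not [D true]]]] or [C [C [D q]] and [D q]]]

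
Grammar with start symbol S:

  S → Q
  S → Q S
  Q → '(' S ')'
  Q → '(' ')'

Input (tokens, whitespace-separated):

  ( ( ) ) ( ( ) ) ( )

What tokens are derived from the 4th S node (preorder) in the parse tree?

[S [Q ( [S [Q ( )]] )] [S [Q ( [S [Q ( )]] )] [S [Q ( )]]]]

( )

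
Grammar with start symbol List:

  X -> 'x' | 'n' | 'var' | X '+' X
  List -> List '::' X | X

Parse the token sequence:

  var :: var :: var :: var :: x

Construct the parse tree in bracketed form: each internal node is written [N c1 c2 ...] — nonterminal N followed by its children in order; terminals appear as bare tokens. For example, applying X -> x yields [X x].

[List [List [List [List [List [X var]] :: [X var]] :: [X var]] :: [X var]] :: [X x]]

List
List :: X
List :: X :: X
List :: X :: X :: X
List :: X :: X :: X :: X
X :: X :: X :: X :: X
var :: X :: X :: X :: X
var :: var :: X :: X :: X
var :: var :: var :: X :: X
var :: var :: var :: var :: X
var :: var :: var :: var :: x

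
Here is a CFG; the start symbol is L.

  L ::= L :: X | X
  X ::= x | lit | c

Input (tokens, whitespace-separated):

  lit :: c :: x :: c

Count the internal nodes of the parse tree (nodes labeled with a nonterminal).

[L [L [L [L [X lit]] :: [X c]] :: [X x]] :: [X c]]

8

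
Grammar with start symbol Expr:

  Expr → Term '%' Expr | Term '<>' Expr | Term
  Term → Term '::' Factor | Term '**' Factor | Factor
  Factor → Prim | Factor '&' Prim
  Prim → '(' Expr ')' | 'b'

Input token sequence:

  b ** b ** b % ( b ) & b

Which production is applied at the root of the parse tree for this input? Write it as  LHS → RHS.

[Expr [Term [Term [Term [Factor [Prim b]]] ** [Factor [Prim b]]] ** [Factor [Prim b]]] % [Expr [Term [Factor [Factor [Prim ( [Expr [Term [Factor [Prim b]]]] )]] & [Prim b]]]]]

Expr → Term '%' Expr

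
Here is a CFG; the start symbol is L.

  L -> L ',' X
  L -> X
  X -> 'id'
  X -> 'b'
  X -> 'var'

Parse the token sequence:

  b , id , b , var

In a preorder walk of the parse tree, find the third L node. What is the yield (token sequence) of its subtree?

[L [L [L [L [X b]] , [X id]] , [X b]] , [X var]]

b , id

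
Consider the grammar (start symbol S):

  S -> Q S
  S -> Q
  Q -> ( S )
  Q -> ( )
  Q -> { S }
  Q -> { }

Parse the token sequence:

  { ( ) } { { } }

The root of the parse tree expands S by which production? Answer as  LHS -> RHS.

[S [Q { [S [Q ( )]] }] [S [Q { [S [Q { }]] }]]]

S -> Q S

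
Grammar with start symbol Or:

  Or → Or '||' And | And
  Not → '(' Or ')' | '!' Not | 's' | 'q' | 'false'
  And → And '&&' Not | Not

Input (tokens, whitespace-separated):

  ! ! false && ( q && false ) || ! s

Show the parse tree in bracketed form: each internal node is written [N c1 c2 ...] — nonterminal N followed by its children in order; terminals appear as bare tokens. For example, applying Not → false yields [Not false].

[Or [Or [And [And [Not ! [Not ! [Not false]]]] && [Not ( [Or [And [And [Not q]] && [Not false]]] )]]] || [And [Not ! [Not s]]]]

Or
Or || And
And || And
And && Not || And
Not && Not || And
! Not && Not || And
! ! Not && Not || And
! ! false && Not || And
! ! false && ( Or ) || And
! ! false && ( And ) || And
! ! false && ( And && Not ) || And
! ! false && ( Not && Not ) || And
! ! false && ( q && Not ) || And
! ! false && ( q && false ) || And
! ! false && ( q && false ) || Not
! ! false && ( q && false ) || ! Not
! ! false && ( q && false ) || ! s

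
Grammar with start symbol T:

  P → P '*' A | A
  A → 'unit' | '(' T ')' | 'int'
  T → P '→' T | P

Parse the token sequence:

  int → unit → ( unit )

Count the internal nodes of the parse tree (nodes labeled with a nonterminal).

[T [P [A int]] → [T [P [A unit]] → [T [P [A ( [T [P [A unit]]] )]]]]]

12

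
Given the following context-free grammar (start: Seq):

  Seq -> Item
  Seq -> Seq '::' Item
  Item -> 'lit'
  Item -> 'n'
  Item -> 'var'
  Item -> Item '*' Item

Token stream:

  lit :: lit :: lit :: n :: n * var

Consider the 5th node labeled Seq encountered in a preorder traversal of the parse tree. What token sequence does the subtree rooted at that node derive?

[Seq [Seq [Seq [Seq [Seq [Item lit]] :: [Item lit]] :: [Item lit]] :: [Item n]] :: [Item [Item n] * [Item var]]]

lit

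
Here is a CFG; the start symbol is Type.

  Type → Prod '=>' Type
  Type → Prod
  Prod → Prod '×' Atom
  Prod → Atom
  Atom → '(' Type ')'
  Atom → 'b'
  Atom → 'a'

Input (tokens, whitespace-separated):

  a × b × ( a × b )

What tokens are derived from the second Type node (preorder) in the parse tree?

a × b

[Type [Prod [Prod [Prod [Atom a]] × [Atom b]] × [Atom ( [Type [Prod [Prod [Atom a]] × [Atom b]]] )]]]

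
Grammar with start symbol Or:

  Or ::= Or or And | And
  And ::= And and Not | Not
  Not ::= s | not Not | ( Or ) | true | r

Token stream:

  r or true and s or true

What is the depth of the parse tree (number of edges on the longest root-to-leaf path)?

5

[Or [Or [Or [And [Not r]]] or [And [And [Not true]] and [Not s]]] or [And [Not true]]]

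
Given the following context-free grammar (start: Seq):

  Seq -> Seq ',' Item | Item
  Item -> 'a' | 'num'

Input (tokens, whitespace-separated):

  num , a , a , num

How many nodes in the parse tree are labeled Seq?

[Seq [Seq [Seq [Seq [Item num]] , [Item a]] , [Item a]] , [Item num]]

4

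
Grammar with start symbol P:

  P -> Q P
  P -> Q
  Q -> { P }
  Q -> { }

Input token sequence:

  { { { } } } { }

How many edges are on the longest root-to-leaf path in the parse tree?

6

[P [Q { [P [Q { [P [Q { }]] }]] }] [P [Q { }]]]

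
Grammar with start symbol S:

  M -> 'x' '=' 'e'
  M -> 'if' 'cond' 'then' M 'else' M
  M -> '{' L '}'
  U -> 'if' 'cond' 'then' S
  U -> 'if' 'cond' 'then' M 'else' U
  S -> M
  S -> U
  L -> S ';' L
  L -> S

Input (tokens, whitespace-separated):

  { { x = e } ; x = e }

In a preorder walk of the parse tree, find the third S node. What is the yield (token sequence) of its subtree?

x = e

[S [M { [L [S [M { [L [S [M x = e]]] }]] ; [L [S [M x = e]]]] }]]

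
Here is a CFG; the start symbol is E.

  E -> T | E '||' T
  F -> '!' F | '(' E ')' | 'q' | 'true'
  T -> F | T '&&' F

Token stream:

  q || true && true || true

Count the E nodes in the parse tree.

[E [E [E [T [F q]]] || [T [T [F true]] && [F true]]] || [T [F true]]]

3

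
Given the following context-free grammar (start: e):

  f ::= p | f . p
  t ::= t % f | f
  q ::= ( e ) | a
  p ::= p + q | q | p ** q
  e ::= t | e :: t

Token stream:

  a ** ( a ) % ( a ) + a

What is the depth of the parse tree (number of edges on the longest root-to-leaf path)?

[e [t [t [f [p [p [q a]] ** [q ( [e [t [f [p [q a]]]]] )]]]] % [f [p [p [q ( [e [t [f [p [q a]]]]] )]] + [q a]]]]]

11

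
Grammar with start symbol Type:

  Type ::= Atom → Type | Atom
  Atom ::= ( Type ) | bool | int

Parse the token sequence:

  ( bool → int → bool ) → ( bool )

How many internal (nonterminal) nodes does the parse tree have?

12

[Type [Atom ( [Type [Atom bool] → [Type [Atom int] → [Type [Atom bool]]]] )] → [Type [Atom ( [Type [Atom bool]] )]]]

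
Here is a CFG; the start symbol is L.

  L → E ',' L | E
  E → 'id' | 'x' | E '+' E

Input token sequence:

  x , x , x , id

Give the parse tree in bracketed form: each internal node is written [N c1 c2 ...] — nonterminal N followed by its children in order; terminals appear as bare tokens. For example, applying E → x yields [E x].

L
E , L
x , L
x , E , L
x , x , L
x , x , E , L
x , x , x , L
x , x , x , E
x , x , x , id

[L [E x] , [L [E x] , [L [E x] , [L [E id]]]]]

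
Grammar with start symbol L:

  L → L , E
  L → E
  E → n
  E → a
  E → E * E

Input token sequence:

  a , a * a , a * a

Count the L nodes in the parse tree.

3

[L [L [L [E a]] , [E [E a] * [E a]]] , [E [E a] * [E a]]]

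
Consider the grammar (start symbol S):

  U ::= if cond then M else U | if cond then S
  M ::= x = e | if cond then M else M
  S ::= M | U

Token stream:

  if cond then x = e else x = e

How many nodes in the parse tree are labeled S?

[S [M if cond then [M x = e] else [M x = e]]]

1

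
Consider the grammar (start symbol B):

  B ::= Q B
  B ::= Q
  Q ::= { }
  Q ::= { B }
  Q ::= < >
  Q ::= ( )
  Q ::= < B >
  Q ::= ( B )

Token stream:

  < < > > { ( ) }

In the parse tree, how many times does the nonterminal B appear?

[B [Q < [B [Q < >]] >] [B [Q { [B [Q ( )]] }]]]

4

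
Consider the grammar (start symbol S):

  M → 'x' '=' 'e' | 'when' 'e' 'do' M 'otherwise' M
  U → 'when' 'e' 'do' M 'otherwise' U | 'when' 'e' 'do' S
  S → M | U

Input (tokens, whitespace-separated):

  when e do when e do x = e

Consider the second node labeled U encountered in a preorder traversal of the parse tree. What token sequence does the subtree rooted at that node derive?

when e do x = e

[S [U when e do [S [U when e do [S [M x = e]]]]]]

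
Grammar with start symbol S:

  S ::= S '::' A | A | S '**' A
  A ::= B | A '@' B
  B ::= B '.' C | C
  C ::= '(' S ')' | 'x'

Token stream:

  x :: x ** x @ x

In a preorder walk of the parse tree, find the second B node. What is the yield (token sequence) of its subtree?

[S [S [S [A [B [C x]]]] :: [A [B [C x]]]] ** [A [A [B [C x]]] @ [B [C x]]]]

x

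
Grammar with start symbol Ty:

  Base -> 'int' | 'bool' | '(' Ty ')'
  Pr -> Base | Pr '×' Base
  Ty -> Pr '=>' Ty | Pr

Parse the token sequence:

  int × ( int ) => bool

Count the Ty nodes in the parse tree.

[Ty [Pr [Pr [Base int]] × [Base ( [Ty [Pr [Base int]]] )]] => [Ty [Pr [Base bool]]]]

3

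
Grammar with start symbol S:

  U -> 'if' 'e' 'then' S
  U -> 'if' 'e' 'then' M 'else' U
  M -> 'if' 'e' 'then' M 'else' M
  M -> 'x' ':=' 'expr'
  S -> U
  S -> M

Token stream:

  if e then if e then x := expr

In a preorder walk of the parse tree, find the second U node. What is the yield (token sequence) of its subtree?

[S [U if e then [S [U if e then [S [M x := expr]]]]]]

if e then x := expr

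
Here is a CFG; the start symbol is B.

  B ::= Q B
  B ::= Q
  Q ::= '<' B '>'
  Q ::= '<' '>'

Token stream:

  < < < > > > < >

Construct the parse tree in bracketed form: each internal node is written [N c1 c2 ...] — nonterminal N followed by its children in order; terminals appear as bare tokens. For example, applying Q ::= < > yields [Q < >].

B
Q B
< B > B
< Q > B
< < B > > B
< < Q > > B
< < < > > > B
< < < > > > Q
< < < > > > < >

[B [Q < [B [Q < [B [Q < >]] >]] >] [B [Q < >]]]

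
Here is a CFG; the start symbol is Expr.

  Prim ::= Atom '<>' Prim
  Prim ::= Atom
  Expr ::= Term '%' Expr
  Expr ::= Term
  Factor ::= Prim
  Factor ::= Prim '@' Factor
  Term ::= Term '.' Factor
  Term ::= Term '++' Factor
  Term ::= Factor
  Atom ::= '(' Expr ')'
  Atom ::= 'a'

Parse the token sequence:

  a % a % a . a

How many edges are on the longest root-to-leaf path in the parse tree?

8

[Expr [Term [Factor [Prim [Atom a]]]] % [Expr [Term [Factor [Prim [Atom a]]]] % [Expr [Term [Term [Factor [Prim [Atom a]]]] . [Factor [Prim [Atom a]]]]]]]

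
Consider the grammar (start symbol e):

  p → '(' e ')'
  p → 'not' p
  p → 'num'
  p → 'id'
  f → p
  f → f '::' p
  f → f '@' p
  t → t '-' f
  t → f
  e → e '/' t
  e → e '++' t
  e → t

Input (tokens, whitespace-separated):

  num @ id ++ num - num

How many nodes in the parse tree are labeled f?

[e [e [t [f [f [p num]] @ [p id]]]] ++ [t [t [f [p num]]] - [f [p num]]]]

4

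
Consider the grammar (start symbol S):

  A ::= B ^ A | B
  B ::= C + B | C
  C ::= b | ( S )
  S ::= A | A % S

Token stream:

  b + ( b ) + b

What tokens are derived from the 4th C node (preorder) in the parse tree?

b

[S [A [B [C b] + [B [C ( [S [A [B [C b]]]] )] + [B [C b]]]]]]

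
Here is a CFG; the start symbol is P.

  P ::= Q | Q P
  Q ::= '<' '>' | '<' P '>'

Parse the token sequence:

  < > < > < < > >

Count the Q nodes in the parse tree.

[P [Q < >] [P [Q < >] [P [Q < [P [Q < >]] >]]]]

4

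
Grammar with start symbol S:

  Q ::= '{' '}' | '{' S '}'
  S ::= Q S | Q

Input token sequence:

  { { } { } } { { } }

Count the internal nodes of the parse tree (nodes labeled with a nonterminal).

[S [Q { [S [Q { }] [S [Q { }]]] }] [S [Q { [S [Q { }]] }]]]

10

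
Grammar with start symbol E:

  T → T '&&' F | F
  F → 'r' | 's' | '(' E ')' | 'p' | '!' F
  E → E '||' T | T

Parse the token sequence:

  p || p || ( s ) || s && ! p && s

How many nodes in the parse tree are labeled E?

5

[E [E [E [E [T [F p]]] || [T [F p]]] || [T [F ( [E [T [F s]]] )]]] || [T [T [T [F s]] && [F ! [F p]]] && [F s]]]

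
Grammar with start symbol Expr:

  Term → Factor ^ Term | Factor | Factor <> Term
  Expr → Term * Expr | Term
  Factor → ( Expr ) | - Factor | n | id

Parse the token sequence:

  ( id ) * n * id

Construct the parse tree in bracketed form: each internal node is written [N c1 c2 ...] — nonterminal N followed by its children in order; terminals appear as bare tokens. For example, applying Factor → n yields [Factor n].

Expr
Term * Expr
Factor * Expr
( Expr ) * Expr
( Term ) * Expr
( Factor ) * Expr
( id ) * Expr
( id ) * Term * Expr
( id ) * Factor * Expr
( id ) * n * Expr
( id ) * n * Term
( id ) * n * Factor
( id ) * n * id

[Expr [Term [Factor ( [Expr [Term [Factor id]]] )]] * [Expr [Term [Factor n]] * [Expr [Term [Factor id]]]]]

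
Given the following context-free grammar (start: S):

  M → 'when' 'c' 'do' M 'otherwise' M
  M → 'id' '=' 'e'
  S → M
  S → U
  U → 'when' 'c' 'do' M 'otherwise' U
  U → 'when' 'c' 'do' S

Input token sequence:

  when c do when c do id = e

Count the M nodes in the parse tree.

[S [U when c do [S [U when c do [S [M id = e]]]]]]

1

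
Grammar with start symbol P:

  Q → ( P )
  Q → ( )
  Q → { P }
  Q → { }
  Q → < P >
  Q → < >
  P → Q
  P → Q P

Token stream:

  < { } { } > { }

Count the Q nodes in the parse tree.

4

[P [Q < [P [Q { }] [P [Q { }]]] >] [P [Q { }]]]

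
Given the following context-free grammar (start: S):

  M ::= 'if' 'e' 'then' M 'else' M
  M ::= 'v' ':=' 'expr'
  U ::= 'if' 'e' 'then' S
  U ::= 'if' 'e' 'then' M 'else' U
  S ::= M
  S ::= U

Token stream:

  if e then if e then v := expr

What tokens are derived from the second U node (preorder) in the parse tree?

[S [U if e then [S [U if e then [S [M v := expr]]]]]]

if e then v := expr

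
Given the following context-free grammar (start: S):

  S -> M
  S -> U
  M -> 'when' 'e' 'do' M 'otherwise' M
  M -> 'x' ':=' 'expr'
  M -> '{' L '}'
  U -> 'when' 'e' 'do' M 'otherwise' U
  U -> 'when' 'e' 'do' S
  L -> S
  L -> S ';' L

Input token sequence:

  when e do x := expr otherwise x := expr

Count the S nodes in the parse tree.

1

[S [M when e do [M x := expr] otherwise [M x := expr]]]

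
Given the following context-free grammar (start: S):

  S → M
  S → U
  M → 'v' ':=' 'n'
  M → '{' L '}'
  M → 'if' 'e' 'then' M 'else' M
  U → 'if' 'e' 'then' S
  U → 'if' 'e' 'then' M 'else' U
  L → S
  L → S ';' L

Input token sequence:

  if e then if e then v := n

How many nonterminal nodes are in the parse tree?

6

[S [U if e then [S [U if e then [S [M v := n]]]]]]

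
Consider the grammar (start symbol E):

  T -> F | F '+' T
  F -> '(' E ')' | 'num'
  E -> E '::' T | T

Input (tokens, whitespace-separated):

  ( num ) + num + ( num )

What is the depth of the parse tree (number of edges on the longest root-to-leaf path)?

8

[E [T [F ( [E [T [F num]]] )] + [T [F num] + [T [F ( [E [T [F num]]] )]]]]]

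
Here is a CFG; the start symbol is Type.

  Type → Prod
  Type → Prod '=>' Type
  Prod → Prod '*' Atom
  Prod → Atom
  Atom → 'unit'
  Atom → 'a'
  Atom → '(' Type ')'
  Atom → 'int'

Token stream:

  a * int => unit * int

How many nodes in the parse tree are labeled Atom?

[Type [Prod [Prod [Atom a]] * [Atom int]] => [Type [Prod [Prod [Atom unit]] * [Atom int]]]]

4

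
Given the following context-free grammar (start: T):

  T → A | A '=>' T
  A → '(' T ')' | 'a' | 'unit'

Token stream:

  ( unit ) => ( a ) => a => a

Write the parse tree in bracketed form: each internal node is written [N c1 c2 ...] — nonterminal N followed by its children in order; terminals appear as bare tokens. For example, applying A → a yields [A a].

T
A => T
( T ) => T
( A ) => T
( unit ) => T
( unit ) => A => T
( unit ) => ( T ) => T
( unit ) => ( A ) => T
( unit ) => ( a ) => T
( unit ) => ( a ) => A => T
( unit ) => ( a ) => a => T
( unit ) => ( a ) => a => A
( unit ) => ( a ) => a => a

[T [A ( [T [A unit]] )] => [T [A ( [T [A a]] )] => [T [A a] => [T [A a]]]]]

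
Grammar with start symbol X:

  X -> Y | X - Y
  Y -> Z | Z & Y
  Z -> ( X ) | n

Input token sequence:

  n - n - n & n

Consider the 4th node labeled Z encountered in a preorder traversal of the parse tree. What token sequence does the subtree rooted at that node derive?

[X [X [X [Y [Z n]]] - [Y [Z n]]] - [Y [Z n] & [Y [Z n]]]]

n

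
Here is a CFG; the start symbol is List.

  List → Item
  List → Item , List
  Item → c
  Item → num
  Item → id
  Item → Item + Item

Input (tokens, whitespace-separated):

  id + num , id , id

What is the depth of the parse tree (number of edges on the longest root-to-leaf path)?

[List [Item [Item id] + [Item num]] , [List [Item id] , [List [Item id]]]]

4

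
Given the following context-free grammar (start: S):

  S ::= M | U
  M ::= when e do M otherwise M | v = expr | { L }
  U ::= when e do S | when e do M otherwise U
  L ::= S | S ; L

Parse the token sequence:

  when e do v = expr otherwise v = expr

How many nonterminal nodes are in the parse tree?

4

[S [M when e do [M v = expr] otherwise [M v = expr]]]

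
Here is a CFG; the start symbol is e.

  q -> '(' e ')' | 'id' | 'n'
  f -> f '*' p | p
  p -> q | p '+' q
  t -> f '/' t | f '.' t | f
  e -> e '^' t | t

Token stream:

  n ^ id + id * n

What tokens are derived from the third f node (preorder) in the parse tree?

[e [e [t [f [p [q n]]]]] ^ [t [f [f [p [p [q id]] + [q id]]] * [p [q n]]]]]

id + id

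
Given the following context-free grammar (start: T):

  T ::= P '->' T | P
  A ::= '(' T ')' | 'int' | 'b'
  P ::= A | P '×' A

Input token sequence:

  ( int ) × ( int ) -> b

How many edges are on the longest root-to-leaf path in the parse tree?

[T [P [P [A ( [T [P [A int]]] )]] × [A ( [T [P [A int]]] )]] -> [T [P [A b]]]]

7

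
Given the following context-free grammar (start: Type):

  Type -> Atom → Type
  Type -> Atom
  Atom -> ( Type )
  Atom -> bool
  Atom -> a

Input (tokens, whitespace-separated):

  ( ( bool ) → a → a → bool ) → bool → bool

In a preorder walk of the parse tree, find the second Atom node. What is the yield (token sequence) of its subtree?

( bool )

[Type [Atom ( [Type [Atom ( [Type [Atom bool]] )] → [Type [Atom a] → [Type [Atom a] → [Type [Atom bool]]]]] )] → [Type [Atom bool] → [Type [Atom bool]]]]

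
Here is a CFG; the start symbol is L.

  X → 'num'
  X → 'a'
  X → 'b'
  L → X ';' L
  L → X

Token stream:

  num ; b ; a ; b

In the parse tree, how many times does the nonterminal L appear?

[L [X num] ; [L [X b] ; [L [X a] ; [L [X b]]]]]

4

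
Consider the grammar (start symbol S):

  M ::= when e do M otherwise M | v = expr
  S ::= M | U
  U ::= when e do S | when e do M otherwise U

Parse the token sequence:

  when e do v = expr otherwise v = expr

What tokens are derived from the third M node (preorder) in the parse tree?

[S [M when e do [M v = expr] otherwise [M v = expr]]]

v = expr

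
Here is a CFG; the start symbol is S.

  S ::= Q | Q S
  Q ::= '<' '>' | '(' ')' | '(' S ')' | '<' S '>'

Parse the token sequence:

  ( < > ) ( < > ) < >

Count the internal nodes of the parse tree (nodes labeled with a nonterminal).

[S [Q ( [S [Q < >]] )] [S [Q ( [S [Q < >]] )] [S [Q < >]]]]

10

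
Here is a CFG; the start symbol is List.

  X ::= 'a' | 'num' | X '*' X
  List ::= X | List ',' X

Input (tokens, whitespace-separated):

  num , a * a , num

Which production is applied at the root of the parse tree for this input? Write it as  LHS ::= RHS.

List ::= List ',' X

[List [List [List [X num]] , [X [X a] * [X a]]] , [X num]]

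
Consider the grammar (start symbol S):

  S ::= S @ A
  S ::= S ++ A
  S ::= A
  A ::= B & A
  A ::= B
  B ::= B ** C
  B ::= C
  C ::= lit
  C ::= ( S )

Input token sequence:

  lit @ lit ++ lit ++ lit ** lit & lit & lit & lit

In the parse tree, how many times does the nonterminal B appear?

8

[S [S [S [S [A [B [C lit]]]] @ [A [B [C lit]]]] ++ [A [B [C lit]]]] ++ [A [B [B [C lit]] ** [C lit]] & [A [B [C lit]] & [A [B [C lit]] & [A [B [C lit]]]]]]]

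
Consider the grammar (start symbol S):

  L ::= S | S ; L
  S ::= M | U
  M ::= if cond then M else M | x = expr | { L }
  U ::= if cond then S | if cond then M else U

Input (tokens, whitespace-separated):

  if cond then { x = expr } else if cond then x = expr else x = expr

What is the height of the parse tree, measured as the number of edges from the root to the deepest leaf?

[S [M if cond then [M { [L [S [M x = expr]]] }] else [M if cond then [M x = expr] else [M x = expr]]]]

6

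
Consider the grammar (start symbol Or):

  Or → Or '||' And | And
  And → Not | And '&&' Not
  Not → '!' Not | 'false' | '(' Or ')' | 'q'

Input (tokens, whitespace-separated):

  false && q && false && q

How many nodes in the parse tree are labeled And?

4

[Or [And [And [And [And [Not false]] && [Not q]] && [Not false]] && [Not q]]]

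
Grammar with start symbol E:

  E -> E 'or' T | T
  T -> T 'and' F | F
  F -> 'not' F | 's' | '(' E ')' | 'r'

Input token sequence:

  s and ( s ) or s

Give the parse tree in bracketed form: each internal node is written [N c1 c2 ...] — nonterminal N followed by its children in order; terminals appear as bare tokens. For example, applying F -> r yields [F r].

[E [E [T [T [F s]] and [F ( [E [T [F s]]] )]]] or [T [F s]]]

E
E or T
T or T
T and F or T
F and F or T
s and F or T
s and ( E ) or T
s and ( T ) or T
s and ( F ) or T
s and ( s ) or T
s and ( s ) or F
s and ( s ) or s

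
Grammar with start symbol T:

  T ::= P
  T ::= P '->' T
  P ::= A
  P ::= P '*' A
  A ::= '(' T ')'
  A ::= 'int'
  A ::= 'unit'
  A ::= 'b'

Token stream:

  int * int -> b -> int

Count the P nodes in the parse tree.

4

[T [P [P [A int]] * [A int]] -> [T [P [A b]] -> [T [P [A int]]]]]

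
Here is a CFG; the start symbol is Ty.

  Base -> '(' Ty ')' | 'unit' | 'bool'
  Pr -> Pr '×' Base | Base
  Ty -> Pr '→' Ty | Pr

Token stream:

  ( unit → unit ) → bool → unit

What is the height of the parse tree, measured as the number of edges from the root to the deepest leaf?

7

[Ty [Pr [Base ( [Ty [Pr [Base unit]] → [Ty [Pr [Base unit]]]] )]] → [Ty [Pr [Base bool]] → [Ty [Pr [Base unit]]]]]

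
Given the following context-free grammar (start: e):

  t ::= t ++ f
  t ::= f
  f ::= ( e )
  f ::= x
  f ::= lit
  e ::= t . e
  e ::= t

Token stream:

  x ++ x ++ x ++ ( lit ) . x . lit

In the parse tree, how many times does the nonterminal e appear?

[e [t [t [t [t [f x]] ++ [f x]] ++ [f x]] ++ [f ( [e [t [f lit]]] )]] . [e [t [f x]] . [e [t [f lit]]]]]

4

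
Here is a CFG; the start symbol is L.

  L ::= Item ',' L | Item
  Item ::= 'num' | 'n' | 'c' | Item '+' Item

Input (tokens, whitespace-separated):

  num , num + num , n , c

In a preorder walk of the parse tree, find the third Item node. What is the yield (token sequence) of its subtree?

num

[L [Item num] , [L [Item [Item num] + [Item num]] , [L [Item n] , [L [Item c]]]]]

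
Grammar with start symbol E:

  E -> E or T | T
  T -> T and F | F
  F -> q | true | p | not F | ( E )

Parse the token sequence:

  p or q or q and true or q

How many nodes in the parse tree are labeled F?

5

[E [E [E [E [T [F p]]] or [T [F q]]] or [T [T [F q]] and [F true]]] or [T [F q]]]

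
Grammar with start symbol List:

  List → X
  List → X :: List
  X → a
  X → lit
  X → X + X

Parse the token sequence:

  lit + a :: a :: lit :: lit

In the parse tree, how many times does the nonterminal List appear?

[List [X [X lit] + [X a]] :: [List [X a] :: [List [X lit] :: [List [X lit]]]]]

4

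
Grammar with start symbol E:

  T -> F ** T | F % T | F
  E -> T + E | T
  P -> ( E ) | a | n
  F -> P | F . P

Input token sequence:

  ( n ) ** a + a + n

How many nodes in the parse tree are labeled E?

[E [T [F [P ( [E [T [F [P n]]]] )]] ** [T [F [P a]]]] + [E [T [F [P a]]] + [E [T [F [P n]]]]]]

4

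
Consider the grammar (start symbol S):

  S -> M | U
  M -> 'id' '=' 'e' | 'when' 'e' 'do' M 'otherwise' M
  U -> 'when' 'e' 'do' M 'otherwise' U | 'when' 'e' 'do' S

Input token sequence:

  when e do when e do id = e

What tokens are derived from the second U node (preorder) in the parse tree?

when e do id = e

[S [U when e do [S [U when e do [S [M id = e]]]]]]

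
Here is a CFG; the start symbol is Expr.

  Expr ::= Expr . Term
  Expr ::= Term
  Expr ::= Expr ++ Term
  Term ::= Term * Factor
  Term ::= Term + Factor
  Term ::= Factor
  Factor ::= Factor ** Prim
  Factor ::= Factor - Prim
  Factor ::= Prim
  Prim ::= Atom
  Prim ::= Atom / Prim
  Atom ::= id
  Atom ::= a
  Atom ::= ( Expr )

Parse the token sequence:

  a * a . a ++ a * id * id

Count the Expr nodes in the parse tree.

3

[Expr [Expr [Expr [Term [Term [Factor [Prim [Atom a]]]] * [Factor [Prim [Atom a]]]]] . [Term [Factor [Prim [Atom a]]]]] ++ [Term [Term [Term [Factor [Prim [Atom a]]]] * [Factor [Prim [Atom id]]]] * [Factor [Prim [Atom id]]]]]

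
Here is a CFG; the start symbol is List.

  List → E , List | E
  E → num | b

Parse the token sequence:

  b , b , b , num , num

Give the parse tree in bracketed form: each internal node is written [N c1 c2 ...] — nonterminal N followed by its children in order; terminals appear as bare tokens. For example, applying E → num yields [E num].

List
E , List
b , List
b , E , List
b , b , List
b , b , E , List
b , b , b , List
b , b , b , E , List
b , b , b , num , List
b , b , b , num , E
b , b , b , num , num

[List [E b] , [List [E b] , [List [E b] , [List [E num] , [List [E num]]]]]]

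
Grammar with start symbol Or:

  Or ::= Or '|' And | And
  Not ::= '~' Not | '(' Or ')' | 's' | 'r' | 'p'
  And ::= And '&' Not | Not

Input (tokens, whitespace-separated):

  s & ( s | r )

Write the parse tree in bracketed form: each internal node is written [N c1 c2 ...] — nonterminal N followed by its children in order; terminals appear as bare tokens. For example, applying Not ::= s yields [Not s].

Or
And
And & Not
Not & Not
s & Not
s & ( Or )
s & ( Or | And )
s & ( And | And )
s & ( Not | And )
s & ( s | And )
s & ( s | Not )
s & ( s | r )

[Or [And [And [Not s]] & [Not ( [Or [Or [And [Not s]]] | [And [Not r]]] )]]]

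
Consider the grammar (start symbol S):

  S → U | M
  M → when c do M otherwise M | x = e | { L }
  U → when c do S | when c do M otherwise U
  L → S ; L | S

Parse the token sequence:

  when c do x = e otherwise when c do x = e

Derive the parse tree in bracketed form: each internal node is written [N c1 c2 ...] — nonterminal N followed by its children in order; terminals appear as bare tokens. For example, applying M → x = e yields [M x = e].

S
U
when c do M otherwise U
when c do x = e otherwise U
when c do x = e otherwise when c do S
when c do x = e otherwise when c do M
when c do x = e otherwise when c do x = e

[S [U when c do [M x = e] otherwise [U when c do [S [M x = e]]]]]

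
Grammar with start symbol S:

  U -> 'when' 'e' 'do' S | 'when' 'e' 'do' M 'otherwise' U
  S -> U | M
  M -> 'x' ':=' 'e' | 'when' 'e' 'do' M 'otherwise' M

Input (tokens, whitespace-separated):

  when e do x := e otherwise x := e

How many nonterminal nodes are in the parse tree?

[S [M when e do [M x := e] otherwise [M x := e]]]

4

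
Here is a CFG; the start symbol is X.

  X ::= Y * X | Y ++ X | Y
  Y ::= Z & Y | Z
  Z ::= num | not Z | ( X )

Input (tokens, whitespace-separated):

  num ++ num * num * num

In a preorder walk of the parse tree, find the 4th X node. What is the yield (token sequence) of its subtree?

[X [Y [Z num]] ++ [X [Y [Z num]] * [X [Y [Z num]] * [X [Y [Z num]]]]]]

num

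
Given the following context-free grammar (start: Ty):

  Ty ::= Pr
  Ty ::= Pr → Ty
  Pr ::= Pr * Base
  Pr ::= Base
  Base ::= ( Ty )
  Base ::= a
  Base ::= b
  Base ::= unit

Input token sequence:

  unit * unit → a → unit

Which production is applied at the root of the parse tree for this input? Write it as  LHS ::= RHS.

[Ty [Pr [Pr [Base unit]] * [Base unit]] → [Ty [Pr [Base a]] → [Ty [Pr [Base unit]]]]]

Ty ::= Pr → Ty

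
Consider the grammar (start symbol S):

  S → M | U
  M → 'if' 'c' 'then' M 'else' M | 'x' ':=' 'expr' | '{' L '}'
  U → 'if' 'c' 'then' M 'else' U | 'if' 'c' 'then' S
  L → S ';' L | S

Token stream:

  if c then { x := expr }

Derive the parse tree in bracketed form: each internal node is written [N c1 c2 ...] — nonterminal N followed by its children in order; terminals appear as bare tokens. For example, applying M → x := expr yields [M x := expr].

S
U
if c then S
if c then M
if c then { L }
if c then { S }
if c then { M }
if c then { x := expr }

[S [U if c then [S [M { [L [S [M x := expr]]] }]]]]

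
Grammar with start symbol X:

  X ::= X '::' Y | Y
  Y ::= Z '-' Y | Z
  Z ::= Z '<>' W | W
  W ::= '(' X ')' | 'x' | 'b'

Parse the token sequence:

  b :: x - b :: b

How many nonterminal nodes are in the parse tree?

15

[X [X [X [Y [Z [W b]]]] :: [Y [Z [W x]] - [Y [Z [W b]]]]] :: [Y [Z [W b]]]]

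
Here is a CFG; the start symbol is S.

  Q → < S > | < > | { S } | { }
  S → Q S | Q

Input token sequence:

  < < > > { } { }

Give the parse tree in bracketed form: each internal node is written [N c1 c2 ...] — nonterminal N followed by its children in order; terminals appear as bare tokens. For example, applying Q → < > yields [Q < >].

[S [Q < [S [Q < >]] >] [S [Q { }] [S [Q { }]]]]

S
Q S
< S > S
< Q > S
< < > > S
< < > > Q S
< < > > { } S
< < > > { } Q
< < > > { } { }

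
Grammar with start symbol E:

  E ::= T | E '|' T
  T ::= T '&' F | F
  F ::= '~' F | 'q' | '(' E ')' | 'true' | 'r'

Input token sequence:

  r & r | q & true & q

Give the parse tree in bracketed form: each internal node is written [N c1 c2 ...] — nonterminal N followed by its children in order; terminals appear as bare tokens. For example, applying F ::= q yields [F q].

E
E | T
T | T
T & F | T
F & F | T
r & F | T
r & r | T
r & r | T & F
r & r | T & F & F
r & r | F & F & F
r & r | q & F & F
r & r | q & true & F
r & r | q & true & q

[E [E [T [T [F r]] & [F r]]] | [T [T [T [F q]] & [F true]] & [F q]]]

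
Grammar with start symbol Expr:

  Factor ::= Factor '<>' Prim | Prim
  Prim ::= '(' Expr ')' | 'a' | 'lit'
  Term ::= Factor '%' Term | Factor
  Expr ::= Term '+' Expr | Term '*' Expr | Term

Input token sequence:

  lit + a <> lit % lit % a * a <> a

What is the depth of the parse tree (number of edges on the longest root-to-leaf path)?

[Expr [Term [Factor [Prim lit]]] + [Expr [Term [Factor [Factor [Prim a]] <> [Prim lit]] % [Term [Factor [Prim lit]] % [Term [Factor [Prim a]]]]] * [Expr [Term [Factor [Factor [Prim a]] <> [Prim a]]]]]]

7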